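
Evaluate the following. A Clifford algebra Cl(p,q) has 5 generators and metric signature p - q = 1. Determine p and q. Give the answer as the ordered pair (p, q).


We need p + q = 5 and p - q = 1.
Adding: 2p = 5 + 1 = 6, so p = 3.
Then q = 5 - 3 = 2.
(p, q) = (3, 2)


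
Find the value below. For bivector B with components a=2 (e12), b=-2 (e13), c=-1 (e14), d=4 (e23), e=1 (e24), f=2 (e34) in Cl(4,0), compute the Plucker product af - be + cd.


Plucker relation: af - be + cd
a*f = 2*2 = 4
b*e = (-2)*1 = -2
c*d = (-1)*4 = -4
af - be + cd = 4 - (-2) + (-4)
= 2


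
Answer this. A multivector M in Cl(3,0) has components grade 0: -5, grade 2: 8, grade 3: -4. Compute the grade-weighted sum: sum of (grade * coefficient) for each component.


Grade-weighted sum = sum of grade_k * coefficient_k
0*(-5) = 0
2*8 = 16
3*(-4) = -12
Total = 0 + 16 + (-12) = 4


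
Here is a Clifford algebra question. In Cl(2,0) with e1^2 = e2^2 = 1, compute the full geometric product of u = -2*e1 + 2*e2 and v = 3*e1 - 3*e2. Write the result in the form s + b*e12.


Expand: (-2*e1 + 2*e2)(3*e1 - 3*e2)
= (-2)*3*e1e1 + (-2)*(-3)*e1e2 + 2*3*e2e1 + 2*(-3)*e2e2
Using e1^2 = e2^2 = 1, e2e1 = -e1e2:
Scalar part s = (-2)*3 + 2*(-3) = -6 + (-6) = -12
Bivector part b = (-2)*(-3) - 2*3 = 6 - 6 = 0
uv = -12 + 0*e12


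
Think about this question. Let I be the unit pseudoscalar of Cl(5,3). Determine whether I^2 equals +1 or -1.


The pseudoscalar I = e1...e_n (product of all n generators) of Cl(p,q) satisfies I^2 = (-1)^(q + n(n-1)/2).
p = 5, q = 3, n = p + q = 8
n(n-1)/2 = 8 * 7 / 2 = 28
Exponent = q + n(n-1)/2 = 3 + 28 = 31
I^2 = (-1)^31 = -1


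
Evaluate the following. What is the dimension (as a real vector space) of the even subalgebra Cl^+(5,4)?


Even subalgebra dimension = 2^(n-1)
n = 5 + 4 = 9
2^(9 - 1) = 2^8 = 256
Verification: sum of C(9,k) for even k = 1 + 36 + 126 + 84 + 9 = 256
Result = 256


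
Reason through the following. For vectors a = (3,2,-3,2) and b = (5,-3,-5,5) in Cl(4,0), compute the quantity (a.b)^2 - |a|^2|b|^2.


a . b = 3*5 + 2*(-3) + (-3)*(-5) + 2*5
= 15 + (-6) + 15 + 10 = 34
|a|^2 = 3^2 + 2^2 + (-3)^2 + 2^2 = 26
|b|^2 = 5^2 + (-3)^2 + (-5)^2 + 5^2 = 84
(a.b)^2 = 34^2 = 1156
|a|^2 * |b|^2 = 26 * 84 = 2184
Result = 1156 - 2184 = -1028


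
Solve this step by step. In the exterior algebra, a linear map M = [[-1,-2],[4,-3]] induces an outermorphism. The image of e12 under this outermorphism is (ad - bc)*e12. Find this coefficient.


The outermorphism of a linear map f sends e1^e2 to f(e1)^f(e2).
f(e1) = -1*e1 + 4*e2
f(e2) = -2*e1 - 3*e2
f(e1) ^ f(e2) = (-1*e1 + 4*e2) ^ (-2*e1 - 3*e2)
= (-1)*(-3)*e12 + 4*(-2)*e21
= (3 - (-8))*e12
= 11*e12
Coefficient = 11


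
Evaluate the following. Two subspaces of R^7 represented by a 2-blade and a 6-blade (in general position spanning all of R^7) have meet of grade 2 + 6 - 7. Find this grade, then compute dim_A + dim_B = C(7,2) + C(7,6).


Meet grade = grade(A) + grade(B) - n
= 2 + 6 - 7 = 1
C(7,2) = 21
C(7,6) = 7
dim_A + dim_B = 21 + 7 = 28


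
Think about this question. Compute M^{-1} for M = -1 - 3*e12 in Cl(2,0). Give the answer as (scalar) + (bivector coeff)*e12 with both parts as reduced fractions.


M = -1 - 3*e12, where e12^2 = -1.
Since M commutes with its reverse ~M = a - b*e12, M * ~M = a^2 - b^2*e12^2 = a^2 + b^2.
So M^{-1} = ~M / (a^2 + b^2) = (a - b*e12)/(a^2 + b^2).
a^2 + b^2 = 1 + 9 = 10
Scalar part = -1/10 = -1/10
Bivector coeff = 3/10 = 3/10
M^{-1} = -1/10 + 3/10*e12


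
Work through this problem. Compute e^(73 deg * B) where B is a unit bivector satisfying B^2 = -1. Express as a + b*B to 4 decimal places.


For a unit bivector B with B^2 = -1, the exponential series gives
e^(theta*B) = cos(theta) + sin(theta)*B (the GA analogue of Euler's formula).
theta = 73 degrees = 1.27409 rad
cos(73 deg) = 0.2924
sin(73 deg) = 0.9563
exp(theta*B) = 0.2924 + 0.9563*B


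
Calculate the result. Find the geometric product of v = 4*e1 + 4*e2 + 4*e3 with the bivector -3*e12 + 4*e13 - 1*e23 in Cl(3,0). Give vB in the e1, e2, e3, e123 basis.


vB has grade-1 (vector) and grade-3 (trivector) parts: vB = (v _| B) + (v ^ B).
Vector part <vB>_1:
  e1: -v2*b12 - v3*b13 = -(4)*(-3) - (4)*(4) = -4
  e2: v1*b12 - v3*b23 = (4)*(-3) - (4)*(-1) = -8
  e3: v1*b13 + v2*b23 = (4)*(4) + (4)*(-1) = 12
Trivector part <vB>_3:
  e123: v1*b23 - v2*b13 + v3*b12 = (4)*(-1) - (4)*(4) + (4)*(-3) = -32
vB = -4*e1 - 8*e2 + 12*e3 - 32*e123


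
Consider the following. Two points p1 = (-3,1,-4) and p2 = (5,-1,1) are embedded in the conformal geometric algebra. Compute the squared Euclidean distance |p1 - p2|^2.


p1 - p2 = (-8, 2, -5)
|p1 - p2|^2 = (-8)^2 + 2^2 + (-5)^2
= 64 + 4 + 25
= 93


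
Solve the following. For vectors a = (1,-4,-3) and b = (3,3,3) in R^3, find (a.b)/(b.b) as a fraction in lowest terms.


Projection coefficient = (a . b) / (b . b)
a . b = 1*3 + (-4)*3 + (-3)*3
= 3 + (-12) + (-9) = -18
b . b = 3^2 + 3^2 + 3^2
= 9 + 9 + 9 = 27
Coefficient = -18/27
In lowest terms: -2/3


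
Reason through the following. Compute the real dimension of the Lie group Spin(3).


Spin(n) double-covers SO(n); both have Lie algebra so(n) of dimension n(n-1)/2.
n = 3
n(n-1) = 3 * 2 = 6
dim Spin(3) = 6/2 = 3


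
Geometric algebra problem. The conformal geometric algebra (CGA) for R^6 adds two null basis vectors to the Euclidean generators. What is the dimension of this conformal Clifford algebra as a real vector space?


The conformal model of R^6 uses Cl(7,1): the 6 Euclidean generators plus two extra orthogonal generators e+ (e+^2 = +1) and e- (e-^2 = -1), from which the null vectors e0, einf are built.
Number of generators m = 6 + 2 = 8.
dim Cl(p,q) = 2^m = 2^8 = 256


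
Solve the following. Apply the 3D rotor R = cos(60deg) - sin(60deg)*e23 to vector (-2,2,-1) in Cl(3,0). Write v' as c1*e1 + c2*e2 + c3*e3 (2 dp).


Rotor R = cos(60deg) - sin(60deg)*e23
Rotation angle theta = 2 * 60 = 120 degrees in the e23 plane (e2 -> e3).
The component perpendicular to the plane (e1) is invariant: v'_1 = v1 = -2.00
cos(120deg) = -0.5000, sin(120deg) = 0.8660
v'_2 = v2*cos(theta) - v3*sin(theta) = 2*(-0.5000) - (-1)*0.8660 = -0.13
v'_3 = v2*sin(theta) + v3*cos(theta) = 2*0.8660 + (-1)*(-0.5000) = 2.23
v' = -2.00*e1 - 0.13*e2 + 2.23*e3


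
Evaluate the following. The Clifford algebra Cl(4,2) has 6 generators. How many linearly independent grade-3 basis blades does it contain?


Number of grade-k basis blades in Cl(p,q) with n = p + q is C(n, k).
n = 4 + 2 = 6
C(6, 3) = 6! / (3! * 3!)
= 720 / (6 * 6)
= 20


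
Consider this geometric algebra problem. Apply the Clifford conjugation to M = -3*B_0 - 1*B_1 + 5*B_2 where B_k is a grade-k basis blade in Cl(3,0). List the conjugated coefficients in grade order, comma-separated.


Clifford conjugate sign for grade k: (-1)^(k(k+1)/2)
Grade 0: (-1)^(0*1/2) = (-1)^0 = 1, coeff -3 -> -3
Grade 1: (-1)^(1*2/2) = (-1)^1 = -1, coeff -1 -> 1
Grade 2: (-1)^(2*3/2) = (-1)^3 = -1, coeff 5 -> -5
Conjugated coefficients: -3, 1, -5


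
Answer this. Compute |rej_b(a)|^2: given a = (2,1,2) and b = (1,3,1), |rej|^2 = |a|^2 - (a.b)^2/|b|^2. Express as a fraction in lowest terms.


|a|^2 = 2^2 + 1^2 + 2^2 = 9
|b|^2 = 1^2 + 3^2 + 1^2 = 11
a . b = 2*1 + 1*3 + 2*1 = 7
(a.b)^2 = 7^2 = 49
|rej|^2 = 9 - 49/11
= (99 - 49)/11
= 50/11
In lowest terms: 50/11


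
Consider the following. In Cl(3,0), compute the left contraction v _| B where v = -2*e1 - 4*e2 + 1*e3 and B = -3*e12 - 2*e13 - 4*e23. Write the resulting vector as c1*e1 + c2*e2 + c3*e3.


Left contraction v _| B = <vB>_1 (grade-1 part of the geometric product vB).
Using e1_|e12 = e2, e2_|e12 = -e1, e1_|e13 = e3, e3_|e13 = -e1, e2_|e23 = e3, e3_|e23 = -e2:
e1 coeff: -v2*b12 - v3*b13 = -(-4)*(-3) - (1)*(-2) = -10
e2 coeff: v1*b12 - v3*b23 = (-2)*(-3) - (1)*(-4) = 10
e3 coeff: v1*b13 + v2*b23 = (-2)*(-2) + (-4)*(-4) = 20
v _| B = -10*e1 + 10*e2 + 20*e3


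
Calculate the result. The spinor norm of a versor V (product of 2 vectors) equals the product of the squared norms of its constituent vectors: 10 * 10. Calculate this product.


Spinor norm N(V) = |v1|^2 * |v2|^2 * ... * |v2|^2
= 10 * 10
Running product: 10, 100
N(V) = 100


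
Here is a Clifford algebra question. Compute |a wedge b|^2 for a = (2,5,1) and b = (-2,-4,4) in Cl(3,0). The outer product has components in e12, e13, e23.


a wedge b = (a1*b2 - a2*b1)*e12 + (a1*b3 - a3*b1)*e13 + (a2*b3 - a3*b2)*e23
e12 coeff: 2*(-4) - 5*(-2) = -8 - (-10) = 2
e13 coeff: 2*4 - 1*(-2) = 8 - (-2) = 10
e23 coeff: 5*4 - 1*(-4) = 20 - (-4) = 24
|a wedge b|^2 = 2^2 + 10^2 + 24^2
= 4 + 100 + 576
= 680


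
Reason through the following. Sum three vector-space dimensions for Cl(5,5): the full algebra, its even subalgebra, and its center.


n = 5 + 5 = 10
Total dim = 2^10 = 1024
Even subalgebra dim = 2^9 = 512
n is even, so center dim = 1
Sum = 1024 + 512 + 1 = 1537


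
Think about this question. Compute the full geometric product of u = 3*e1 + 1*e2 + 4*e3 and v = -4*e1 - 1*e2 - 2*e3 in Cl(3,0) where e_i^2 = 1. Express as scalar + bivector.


In Cl(3,0): e_i^2 = 1, e_ie_j = -e_je_i for i != j.
Scalar part = u . v = 3*(-4) + 1*(-1) + 4*(-2)
= -12 + (-1) + (-8) = -21
e12 coeff = 3*(-1) - 1*(-4) = -3 - (-4) = 1
e13 coeff = 3*(-2) - 4*(-4) = -6 - (-16) = 10
e23 coeff = 1*(-2) - 4*(-1) = -2 - (-4) = 2
uv = -21 + 1*e12 + 10*e13 + 2*e23


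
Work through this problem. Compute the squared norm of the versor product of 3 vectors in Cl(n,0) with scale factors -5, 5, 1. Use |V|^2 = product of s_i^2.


Each vector v_i has |v_i|^2 = s_i^2
Squared scales: (-5)^2 = 25, 5^2 = 25, 1^2 = 1
|V|^2 = 25 * 25 * 1
= 625


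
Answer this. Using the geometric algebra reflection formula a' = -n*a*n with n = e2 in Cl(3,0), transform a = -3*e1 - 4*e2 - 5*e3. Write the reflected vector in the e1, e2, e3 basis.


Reflection formula: a' = -n*a*n, with n = e2 (unit vector, n^2 = 1).
For reflection through hyperplane perp to e2:
The component along e2 flips sign, others stay.
a = (-3, -4, -5)
a' = (-3, 4, -5)
a' = -3*e1 + 4*e2 - 5*e3


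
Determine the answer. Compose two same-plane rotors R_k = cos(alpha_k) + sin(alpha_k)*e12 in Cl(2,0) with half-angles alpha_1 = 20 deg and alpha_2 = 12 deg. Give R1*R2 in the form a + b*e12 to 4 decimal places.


Same-plane rotors commute and their half-angles add:
R1*R2 = cos(a1 + a2) + sin(a1 + a2)*e12.
a1 + a2 = 20 + 12 = 32 deg
cos(32 deg) = 0.8480
sin(32 deg) = 0.5299
R1*R2 = 0.8480 + 0.5299*e12


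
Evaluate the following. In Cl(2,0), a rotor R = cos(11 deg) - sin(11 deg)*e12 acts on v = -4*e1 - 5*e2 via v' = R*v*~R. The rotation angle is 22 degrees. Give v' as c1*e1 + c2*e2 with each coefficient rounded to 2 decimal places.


Rotor R = cos(11deg) - sin(11deg)*e12
Rotation angle theta = 2 * 11 = 22 degrees
v' = R*v*~R rotates v by theta.
cos(22deg) = 0.9272, sin(22deg) = 0.3746
v'_1 = -4*cos(22deg) - (-5)*sin(22deg)
= -4*0.9272 - (-5)*0.3746
= -1.84
v'_2 = -4*sin(22deg) + (-5)*cos(22deg)
= -4*0.3746 + (-5)*0.9272
= -6.13
v' = -1.84*e1 - 6.13*e2


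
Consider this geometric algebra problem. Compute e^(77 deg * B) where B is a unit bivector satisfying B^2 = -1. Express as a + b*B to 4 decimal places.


For a unit bivector B with B^2 = -1, the exponential series gives
e^(theta*B) = cos(theta) + sin(theta)*B (the GA analogue of Euler's formula).
theta = 77 degrees = 1.343904 rad
cos(77 deg) = 0.2250
sin(77 deg) = 0.9744
exp(theta*B) = 0.2250 + 0.9744*B


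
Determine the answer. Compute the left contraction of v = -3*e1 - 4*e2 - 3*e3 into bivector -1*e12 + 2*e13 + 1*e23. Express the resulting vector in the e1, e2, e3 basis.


Left contraction v _| B = <vB>_1 (grade-1 part of the geometric product vB).
Using e1_|e12 = e2, e2_|e12 = -e1, e1_|e13 = e3, e3_|e13 = -e1, e2_|e23 = e3, e3_|e23 = -e2:
e1 coeff: -v2*b12 - v3*b13 = -(-4)*(-1) - (-3)*(2) = 2
e2 coeff: v1*b12 - v3*b23 = (-3)*(-1) - (-3)*(1) = 6
e3 coeff: v1*b13 + v2*b23 = (-3)*(2) + (-4)*(1) = -10
v _| B = 2*e1 + 6*e2 - 10*e3


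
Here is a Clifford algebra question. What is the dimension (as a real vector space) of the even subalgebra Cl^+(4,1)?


Even subalgebra dimension = 2^(n-1)
n = 4 + 1 = 5
2^(5 - 1) = 2^4 = 16
Verification: sum of C(5,k) for even k = 1 + 10 + 5 = 16
Result = 16


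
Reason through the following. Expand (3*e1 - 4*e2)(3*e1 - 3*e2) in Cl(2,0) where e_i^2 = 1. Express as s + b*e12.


Expand: (3*e1 - 4*e2)(3*e1 - 3*e2)
= 3*3*e1e1 + 3*(-3)*e1e2 + (-4)*3*e2e1 + (-4)*(-3)*e2e2
Using e1^2 = e2^2 = 1, e2e1 = -e1e2:
Scalar part s = 3*3 + (-4)*(-3) = 9 + 12 = 21
Bivector part b = 3*(-3) - (-4)*3 = -9 - (-12) = 3
uv = 21 + 3*e12


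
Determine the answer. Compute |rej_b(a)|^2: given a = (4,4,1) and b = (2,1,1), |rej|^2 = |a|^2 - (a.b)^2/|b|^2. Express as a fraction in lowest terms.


|a|^2 = 4^2 + 4^2 + 1^2 = 33
|b|^2 = 2^2 + 1^2 + 1^2 = 6
a . b = 4*2 + 4*1 + 1*1 = 13
(a.b)^2 = 13^2 = 169
|rej|^2 = 33 - 169/6
= (198 - 169)/6
= 29/6
In lowest terms: 29/6


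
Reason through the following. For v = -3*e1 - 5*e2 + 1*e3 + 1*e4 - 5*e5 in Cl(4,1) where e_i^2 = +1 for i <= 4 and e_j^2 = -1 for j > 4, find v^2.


v^2 = sum of c_i^2 * e_i^2
Positive signature terms (e_i^2 = +1): (-3)^2 + (-5)^2 + 1^2 + 1^2 = 36
Negative signature terms (e_j^2 = -1): (-5)^2 = 25
v^2 = 36 - 25 = 11


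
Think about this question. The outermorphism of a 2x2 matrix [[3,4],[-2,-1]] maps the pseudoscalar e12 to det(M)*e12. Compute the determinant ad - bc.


The outermorphism of a linear map f sends e1^e2 to f(e1)^f(e2).
f(e1) = 3*e1 - 2*e2
f(e2) = 4*e1 - 1*e2
f(e1) ^ f(e2) = (3*e1 - 2*e2) ^ (4*e1 - 1*e2)
= 3*(-1)*e12 + (-2)*4*e21
= (-3 - (-8))*e12
= 5*e12
Coefficient = 5


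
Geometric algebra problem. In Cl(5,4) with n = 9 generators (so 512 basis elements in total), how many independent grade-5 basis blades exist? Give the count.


Number of grade-k basis blades in Cl(p,q) with n = p + q is C(n, k).
n = 5 + 4 = 9
C(9, 5) = 9! / (5! * 4!)
= 362880 / (120 * 24)
= 126


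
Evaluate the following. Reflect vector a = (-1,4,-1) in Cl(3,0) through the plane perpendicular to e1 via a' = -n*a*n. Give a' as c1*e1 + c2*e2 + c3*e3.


Reflection formula: a' = -n*a*n, with n = e1 (unit vector, n^2 = 1).
For reflection through hyperplane perp to e1:
The component along e1 flips sign, others stay.
a = (-1, 4, -1)
a' = (1, 4, -1)
a' = 1*e1 + 4*e2 - 1*e3


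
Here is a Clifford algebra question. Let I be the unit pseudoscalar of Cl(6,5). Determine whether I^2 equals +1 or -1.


The pseudoscalar I = e1...e_n (product of all n generators) of Cl(p,q) satisfies I^2 = (-1)^(q + n(n-1)/2).
p = 6, q = 5, n = p + q = 11
n(n-1)/2 = 11 * 10 / 2 = 55
Exponent = q + n(n-1)/2 = 5 + 55 = 60
I^2 = (-1)^60 = +1


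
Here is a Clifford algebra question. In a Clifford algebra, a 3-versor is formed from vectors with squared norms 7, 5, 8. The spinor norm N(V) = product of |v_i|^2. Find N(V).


Spinor norm N(V) = |v1|^2 * |v2|^2 * ... * |v3|^2
= 7 * 5 * 8
Running product: 7, 35, 280
N(V) = 280


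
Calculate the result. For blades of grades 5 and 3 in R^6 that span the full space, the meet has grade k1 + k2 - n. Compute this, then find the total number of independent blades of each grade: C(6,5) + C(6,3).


Meet grade = grade(A) + grade(B) - n
= 5 + 3 - 6 = 2
C(6,5) = 6
C(6,3) = 20
dim_A + dim_B = 6 + 20 = 26


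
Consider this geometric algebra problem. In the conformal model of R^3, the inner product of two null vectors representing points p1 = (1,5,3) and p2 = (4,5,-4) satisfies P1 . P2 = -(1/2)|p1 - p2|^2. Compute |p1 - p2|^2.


p1 - p2 = (-3, 0, 7)
|p1 - p2|^2 = (-3)^2 + 0^2 + 7^2
= 9 + 0 + 49
= 58


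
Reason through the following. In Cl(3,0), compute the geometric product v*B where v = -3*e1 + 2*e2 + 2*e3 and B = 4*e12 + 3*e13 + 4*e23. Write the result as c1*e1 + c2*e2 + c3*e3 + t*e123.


vB has grade-1 (vector) and grade-3 (trivector) parts: vB = (v _| B) + (v ^ B).
Vector part <vB>_1:
  e1: -v2*b12 - v3*b13 = -(2)*(4) - (2)*(3) = -14
  e2: v1*b12 - v3*b23 = (-3)*(4) - (2)*(4) = -20
  e3: v1*b13 + v2*b23 = (-3)*(3) + (2)*(4) = -1
Trivector part <vB>_3:
  e123: v1*b23 - v2*b13 + v3*b12 = (-3)*(4) - (2)*(3) + (2)*(4) = -10
vB = -14*e1 - 20*e2 - 1*e3 - 10*e123


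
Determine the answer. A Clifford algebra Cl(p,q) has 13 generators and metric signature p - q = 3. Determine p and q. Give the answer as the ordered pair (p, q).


We need p + q = 13 and p - q = 3.
Adding: 2p = 13 + 3 = 16, so p = 8.
Then q = 13 - 8 = 5.
(p, q) = (8, 5)


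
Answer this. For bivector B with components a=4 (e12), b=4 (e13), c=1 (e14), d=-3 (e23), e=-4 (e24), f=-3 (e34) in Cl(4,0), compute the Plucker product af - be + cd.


Plucker relation: af - be + cd
a*f = 4*(-3) = -12
b*e = 4*(-4) = -16
c*d = 1*(-3) = -3
af - be + cd = -12 - (-16) + (-3)
= 1


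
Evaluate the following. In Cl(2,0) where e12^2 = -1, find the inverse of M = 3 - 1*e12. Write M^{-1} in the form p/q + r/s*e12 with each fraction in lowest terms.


M = 3 - 1*e12, where e12^2 = -1.
Since M commutes with its reverse ~M = a - b*e12, M * ~M = a^2 - b^2*e12^2 = a^2 + b^2.
So M^{-1} = ~M / (a^2 + b^2) = (a - b*e12)/(a^2 + b^2).
a^2 + b^2 = 9 + 1 = 10
Scalar part = 3/10 = 3/10
Bivector coeff = 1/10 = 1/10
M^{-1} = 3/10 + 1/10*e12


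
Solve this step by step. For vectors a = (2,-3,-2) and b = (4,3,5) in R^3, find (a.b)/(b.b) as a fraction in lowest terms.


Projection coefficient = (a . b) / (b . b)
a . b = 2*4 + (-3)*3 + (-2)*5
= 8 + (-9) + (-10) = -11
b . b = 4^2 + 3^2 + 5^2
= 16 + 9 + 25 = 50
Coefficient = -11/50
In lowest terms: -11/50


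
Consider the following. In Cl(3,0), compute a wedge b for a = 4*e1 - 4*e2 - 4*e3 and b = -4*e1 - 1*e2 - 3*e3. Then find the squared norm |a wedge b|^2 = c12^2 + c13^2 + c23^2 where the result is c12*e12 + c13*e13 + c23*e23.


a wedge b = (a1*b2 - a2*b1)*e12 + (a1*b3 - a3*b1)*e13 + (a2*b3 - a3*b2)*e23
e12 coeff: 4*(-1) - (-4)*(-4) = -4 - 16 = -20
e13 coeff: 4*(-3) - (-4)*(-4) = -12 - 16 = -28
e23 coeff: (-4)*(-3) - (-4)*(-1) = 12 - 4 = 8
|a wedge b|^2 = (-20)^2 + (-28)^2 + 8^2
= 400 + 784 + 64
= 1248


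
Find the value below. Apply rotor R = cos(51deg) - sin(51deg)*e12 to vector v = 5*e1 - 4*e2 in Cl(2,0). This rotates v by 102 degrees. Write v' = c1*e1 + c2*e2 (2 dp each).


Rotor R = cos(51deg) - sin(51deg)*e12
Rotation angle theta = 2 * 51 = 102 degrees
v' = R*v*~R rotates v by theta.
cos(102deg) = -0.2079, sin(102deg) = 0.9781
v'_1 = 5*cos(102deg) - (-4)*sin(102deg)
= 5*(-0.2079) - (-4)*0.9781
= 2.87
v'_2 = 5*sin(102deg) + (-4)*cos(102deg)
= 5*0.9781 + (-4)*(-0.2079)
= 5.72
v' = 2.87*e1 + 5.72*e2


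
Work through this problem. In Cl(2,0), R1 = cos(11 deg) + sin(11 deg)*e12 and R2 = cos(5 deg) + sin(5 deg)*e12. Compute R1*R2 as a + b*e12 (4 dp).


Same-plane rotors commute and their half-angles add:
R1*R2 = cos(a1 + a2) + sin(a1 + a2)*e12.
a1 + a2 = 11 + 5 = 16 deg
cos(16 deg) = 0.9613
sin(16 deg) = 0.2756
R1*R2 = 0.9613 + 0.2756*e12


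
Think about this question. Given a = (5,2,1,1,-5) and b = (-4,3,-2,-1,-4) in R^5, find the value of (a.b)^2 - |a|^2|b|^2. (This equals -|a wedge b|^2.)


a . b = 5*(-4) + 2*3 + 1*(-2) + 1*(-1) + (-5)*(-4)
= -20 + 6 + (-2) + (-1) + 20 = 3
|a|^2 = 5^2 + 2^2 + 1^2 + 1^2 + (-5)^2 = 56
|b|^2 = (-4)^2 + 3^2 + (-2)^2 + (-1)^2 + (-4)^2 = 46
(a.b)^2 = 3^2 = 9
|a|^2 * |b|^2 = 56 * 46 = 2576
Result = 9 - 2576 = -2567


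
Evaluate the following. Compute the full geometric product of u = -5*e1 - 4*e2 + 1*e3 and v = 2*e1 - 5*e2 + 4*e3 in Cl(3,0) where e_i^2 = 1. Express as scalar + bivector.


In Cl(3,0): e_i^2 = 1, e_ie_j = -e_je_i for i != j.
Scalar part = u . v = (-5)*2 + (-4)*(-5) + 1*4
= -10 + 20 + 4 = 14
e12 coeff = (-5)*(-5) - (-4)*2 = 25 - (-8) = 33
e13 coeff = (-5)*4 - 1*2 = -20 - 2 = -22
e23 coeff = (-4)*4 - 1*(-5) = -16 - (-5) = -11
uv = 14 + 33*e12 - 22*e13 - 11*e23


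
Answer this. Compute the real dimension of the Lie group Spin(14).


Spin(n) double-covers SO(n); both have Lie algebra so(n) of dimension n(n-1)/2.
n = 14
n(n-1) = 14 * 13 = 182
dim Spin(14) = 182/2 = 91


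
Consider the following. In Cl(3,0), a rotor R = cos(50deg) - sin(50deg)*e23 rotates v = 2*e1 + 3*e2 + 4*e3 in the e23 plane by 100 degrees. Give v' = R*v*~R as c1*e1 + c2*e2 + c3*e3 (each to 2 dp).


Rotor R = cos(50deg) - sin(50deg)*e23
Rotation angle theta = 2 * 50 = 100 degrees in the e23 plane (e2 -> e3).
The component perpendicular to the plane (e1) is invariant: v'_1 = v1 = 2.00
cos(100deg) = -0.1736, sin(100deg) = 0.9848
v'_2 = v2*cos(theta) - v3*sin(theta) = 3*(-0.1736) - 4*0.9848 = -4.46
v'_3 = v2*sin(theta) + v3*cos(theta) = 3*0.9848 + 4*(-0.1736) = 2.26
v' = 2.00*e1 - 4.46*e2 + 2.26*e3


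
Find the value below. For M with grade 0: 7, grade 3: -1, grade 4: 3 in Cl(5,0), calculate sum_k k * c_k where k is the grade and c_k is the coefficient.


Grade-weighted sum = sum of grade_k * coefficient_k
0*7 = 0
3*(-1) = -3
4*3 = 12
Total = 0 + (-3) + 12 = 9


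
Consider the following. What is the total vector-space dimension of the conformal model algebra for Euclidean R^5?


The conformal model of R^5 uses Cl(6,1): the 5 Euclidean generators plus two extra orthogonal generators e+ (e+^2 = +1) and e- (e-^2 = -1), from which the null vectors e0, einf are built.
Number of generators m = 5 + 2 = 7.
dim Cl(p,q) = 2^m = 2^7 = 128


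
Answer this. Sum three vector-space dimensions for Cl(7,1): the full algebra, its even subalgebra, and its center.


n = 7 + 1 = 8
Total dim = 2^8 = 256
Even subalgebra dim = 2^7 = 128
n is even, so center dim = 1
Sum = 256 + 128 + 1 = 385


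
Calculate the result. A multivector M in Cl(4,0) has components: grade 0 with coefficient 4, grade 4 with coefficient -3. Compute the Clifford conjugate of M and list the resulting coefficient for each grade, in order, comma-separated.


Clifford conjugate sign for grade k: (-1)^(k(k+1)/2)
Grade 0: (-1)^(0*1/2) = (-1)^0 = 1, coeff 4 -> 4
Grade 4: (-1)^(4*5/2) = (-1)^10 = 1, coeff -3 -> -3
Conjugated coefficients: 4, -3


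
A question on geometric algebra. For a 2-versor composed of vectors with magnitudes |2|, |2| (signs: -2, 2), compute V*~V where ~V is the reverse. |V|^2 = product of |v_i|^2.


Each vector v_i has |v_i|^2 = s_i^2
Squared scales: (-2)^2 = 4, 2^2 = 4
|V|^2 = 4 * 4
= 16


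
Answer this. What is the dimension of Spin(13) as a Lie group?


Spin(n) double-covers SO(n); both have Lie algebra so(n) of dimension n(n-1)/2.
n = 13
n(n-1) = 13 * 12 = 156
dim Spin(13) = 156/2 = 78


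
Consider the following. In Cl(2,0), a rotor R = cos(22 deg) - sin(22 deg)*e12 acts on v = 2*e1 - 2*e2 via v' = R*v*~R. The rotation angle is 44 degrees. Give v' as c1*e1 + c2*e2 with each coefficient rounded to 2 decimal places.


Rotor R = cos(22deg) - sin(22deg)*e12
Rotation angle theta = 2 * 22 = 44 degrees
v' = R*v*~R rotates v by theta.
cos(44deg) = 0.7193, sin(44deg) = 0.6947
v'_1 = 2*cos(44deg) - (-2)*sin(44deg)
= 2*0.7193 - (-2)*0.6947
= 2.83
v'_2 = 2*sin(44deg) + (-2)*cos(44deg)
= 2*0.6947 + (-2)*0.7193
= -0.05
v' = 2.83*e1 - 0.05*e2


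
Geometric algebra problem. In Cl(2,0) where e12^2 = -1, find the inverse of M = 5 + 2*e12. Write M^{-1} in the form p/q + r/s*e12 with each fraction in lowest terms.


M = 5 + 2*e12, where e12^2 = -1.
Since M commutes with its reverse ~M = a - b*e12, M * ~M = a^2 - b^2*e12^2 = a^2 + b^2.
So M^{-1} = ~M / (a^2 + b^2) = (a - b*e12)/(a^2 + b^2).
a^2 + b^2 = 25 + 4 = 29
Scalar part = 5/29 = 5/29
Bivector coeff = -2/29 = -2/29
M^{-1} = 5/29 - 2/29*e12


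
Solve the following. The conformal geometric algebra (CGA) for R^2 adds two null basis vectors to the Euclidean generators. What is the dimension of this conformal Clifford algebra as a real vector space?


The conformal model of R^2 uses Cl(3,1): the 2 Euclidean generators plus two extra orthogonal generators e+ (e+^2 = +1) and e- (e-^2 = -1), from which the null vectors e0, einf are built.
Number of generators m = 2 + 2 = 4.
dim Cl(p,q) = 2^m = 2^4 = 16


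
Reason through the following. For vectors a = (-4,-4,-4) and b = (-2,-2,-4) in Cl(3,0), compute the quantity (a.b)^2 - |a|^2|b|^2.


a . b = (-4)*(-2) + (-4)*(-2) + (-4)*(-4)
= 8 + 8 + 16 = 32
|a|^2 = (-4)^2 + (-4)^2 + (-4)^2 = 48
|b|^2 = (-2)^2 + (-2)^2 + (-4)^2 = 24
(a.b)^2 = 32^2 = 1024
|a|^2 * |b|^2 = 48 * 24 = 1152
Result = 1024 - 1152 = -128


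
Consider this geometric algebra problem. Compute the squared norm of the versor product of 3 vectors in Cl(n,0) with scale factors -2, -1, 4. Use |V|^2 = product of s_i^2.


Each vector v_i has |v_i|^2 = s_i^2
Squared scales: (-2)^2 = 4, (-1)^2 = 1, 4^2 = 16
|V|^2 = 4 * 1 * 16
= 64


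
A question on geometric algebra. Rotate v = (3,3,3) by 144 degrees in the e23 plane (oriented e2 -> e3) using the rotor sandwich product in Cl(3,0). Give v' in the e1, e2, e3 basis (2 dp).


Rotor R = cos(72deg) - sin(72deg)*e23
Rotation angle theta = 2 * 72 = 144 degrees in the e23 plane (e2 -> e3).
The component perpendicular to the plane (e1) is invariant: v'_1 = v1 = 3.00
cos(144deg) = -0.8090, sin(144deg) = 0.5878
v'_2 = v2*cos(theta) - v3*sin(theta) = 3*(-0.8090) - 3*0.5878 = -4.19
v'_3 = v2*sin(theta) + v3*cos(theta) = 3*0.5878 + 3*(-0.8090) = -0.66
v' = 3.00*e1 - 4.19*e2 - 0.66*e3


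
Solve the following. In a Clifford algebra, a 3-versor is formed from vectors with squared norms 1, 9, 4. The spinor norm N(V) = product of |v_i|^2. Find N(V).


Spinor norm N(V) = |v1|^2 * |v2|^2 * ... * |v3|^2
= 1 * 9 * 4
Running product: 1, 9, 36
N(V) = 36


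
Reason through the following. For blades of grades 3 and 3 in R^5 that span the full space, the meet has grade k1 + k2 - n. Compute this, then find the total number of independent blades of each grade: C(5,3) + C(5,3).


Meet grade = grade(A) + grade(B) - n
= 3 + 3 - 5 = 1
C(5,3) = 10
C(5,3) = 10
dim_A + dim_B = 10 + 10 = 20


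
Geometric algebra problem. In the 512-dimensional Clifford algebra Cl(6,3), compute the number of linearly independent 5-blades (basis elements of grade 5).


Number of grade-k basis blades in Cl(p,q) with n = p + q is C(n, k).
n = 6 + 3 = 9
C(9, 5) = 9! / (5! * 4!)
= 362880 / (120 * 24)
= 126


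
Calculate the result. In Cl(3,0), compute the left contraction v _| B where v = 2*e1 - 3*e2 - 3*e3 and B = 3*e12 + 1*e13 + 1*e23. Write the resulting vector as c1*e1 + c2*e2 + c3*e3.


Left contraction v _| B = <vB>_1 (grade-1 part of the geometric product vB).
Using e1_|e12 = e2, e2_|e12 = -e1, e1_|e13 = e3, e3_|e13 = -e1, e2_|e23 = e3, e3_|e23 = -e2:
e1 coeff: -v2*b12 - v3*b13 = -(-3)*(3) - (-3)*(1) = 12
e2 coeff: v1*b12 - v3*b23 = (2)*(3) - (-3)*(1) = 9
e3 coeff: v1*b13 + v2*b23 = (2)*(1) + (-3)*(1) = -1
v _| B = 12*e1 + 9*e2 - 1*e3


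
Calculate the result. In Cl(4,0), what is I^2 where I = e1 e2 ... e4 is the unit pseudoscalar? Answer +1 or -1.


The pseudoscalar I = e1...e_n (product of all n generators) of Cl(p,q) satisfies I^2 = (-1)^(q + n(n-1)/2).
p = 4, q = 0, n = p + q = 4
n(n-1)/2 = 4 * 3 / 2 = 6
Exponent = q + n(n-1)/2 = 0 + 6 = 6
I^2 = (-1)^6 = +1


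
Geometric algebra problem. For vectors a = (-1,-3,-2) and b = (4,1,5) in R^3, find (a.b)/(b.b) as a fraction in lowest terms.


Projection coefficient = (a . b) / (b . b)
a . b = (-1)*4 + (-3)*1 + (-2)*5
= -4 + (-3) + (-10) = -17
b . b = 4^2 + 1^2 + 5^2
= 16 + 1 + 25 = 42
Coefficient = -17/42
In lowest terms: -17/42


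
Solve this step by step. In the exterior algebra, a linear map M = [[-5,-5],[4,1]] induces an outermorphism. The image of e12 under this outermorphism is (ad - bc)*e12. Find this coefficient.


The outermorphism of a linear map f sends e1^e2 to f(e1)^f(e2).
f(e1) = -5*e1 + 4*e2
f(e2) = -5*e1 + 1*e2
f(e1) ^ f(e2) = (-5*e1 + 4*e2) ^ (-5*e1 + 1*e2)
= (-5)*1*e12 + 4*(-5)*e21
= (-5 - (-20))*e12
= 15*e12
Coefficient = 15


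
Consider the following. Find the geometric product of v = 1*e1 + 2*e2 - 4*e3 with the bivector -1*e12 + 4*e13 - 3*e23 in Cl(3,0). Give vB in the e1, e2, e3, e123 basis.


vB has grade-1 (vector) and grade-3 (trivector) parts: vB = (v _| B) + (v ^ B).
Vector part <vB>_1:
  e1: -v2*b12 - v3*b13 = -(2)*(-1) - (-4)*(4) = 18
  e2: v1*b12 - v3*b23 = (1)*(-1) - (-4)*(-3) = -13
  e3: v1*b13 + v2*b23 = (1)*(4) + (2)*(-3) = -2
Trivector part <vB>_3:
  e123: v1*b23 - v2*b13 + v3*b12 = (1)*(-3) - (2)*(4) + (-4)*(-1) = -7
vB = 18*e1 - 13*e2 - 2*e3 - 7*e123


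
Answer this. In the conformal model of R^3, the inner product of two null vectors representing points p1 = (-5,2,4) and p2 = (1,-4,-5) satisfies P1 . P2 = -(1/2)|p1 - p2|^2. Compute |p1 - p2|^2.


p1 - p2 = (-6, 6, 9)
|p1 - p2|^2 = (-6)^2 + 6^2 + 9^2
= 36 + 36 + 81
= 153


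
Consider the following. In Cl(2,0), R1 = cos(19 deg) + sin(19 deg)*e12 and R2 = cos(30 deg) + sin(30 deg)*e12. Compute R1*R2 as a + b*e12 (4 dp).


Same-plane rotors commute and their half-angles add:
R1*R2 = cos(a1 + a2) + sin(a1 + a2)*e12.
a1 + a2 = 19 + 30 = 49 deg
cos(49 deg) = 0.6561
sin(49 deg) = 0.7547
R1*R2 = 0.6561 + 0.7547*e12


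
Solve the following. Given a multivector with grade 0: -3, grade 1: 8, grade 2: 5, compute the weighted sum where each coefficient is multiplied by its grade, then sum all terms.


Grade-weighted sum = sum of grade_k * coefficient_k
0*(-3) = 0
1*8 = 8
2*5 = 10
Total = 0 + 8 + 10 = 18


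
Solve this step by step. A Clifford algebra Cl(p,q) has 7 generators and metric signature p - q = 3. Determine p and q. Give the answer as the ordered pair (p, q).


We need p + q = 7 and p - q = 3.
Adding: 2p = 7 + 3 = 10, so p = 5.
Then q = 7 - 5 = 2.
(p, q) = (5, 2)


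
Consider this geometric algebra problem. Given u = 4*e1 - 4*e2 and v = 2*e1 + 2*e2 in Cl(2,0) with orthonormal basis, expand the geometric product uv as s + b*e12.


Expand: (4*e1 - 4*e2)(2*e1 + 2*e2)
= 4*2*e1e1 + 4*2*e1e2 + (-4)*2*e2e1 + (-4)*2*e2e2
Using e1^2 = e2^2 = 1, e2e1 = -e1e2:
Scalar part s = 4*2 + (-4)*2 = 8 + (-8) = 0
Bivector part b = 4*2 - (-4)*2 = 8 - (-8) = 16
uv = 0 + 16*e12


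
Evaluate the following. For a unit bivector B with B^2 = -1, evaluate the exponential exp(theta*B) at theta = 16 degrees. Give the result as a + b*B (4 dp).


For a unit bivector B with B^2 = -1, the exponential series gives
e^(theta*B) = cos(theta) + sin(theta)*B (the GA analogue of Euler's formula).
theta = 16 degrees = 0.279253 rad
cos(16 deg) = 0.9613
sin(16 deg) = 0.2756
exp(theta*B) = 0.9613 + 0.2756*B


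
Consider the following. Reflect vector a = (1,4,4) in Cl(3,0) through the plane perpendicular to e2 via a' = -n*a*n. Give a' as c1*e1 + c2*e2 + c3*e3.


Reflection formula: a' = -n*a*n, with n = e2 (unit vector, n^2 = 1).
For reflection through hyperplane perp to e2:
The component along e2 flips sign, others stay.
a = (1, 4, 4)
a' = (1, -4, 4)
a' = 1*e1 - 4*e2 + 4*e3


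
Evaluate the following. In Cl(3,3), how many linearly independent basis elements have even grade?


Even subalgebra dimension = 2^(n-1)
n = 3 + 3 = 6
2^(6 - 1) = 2^5 = 32
Verification: sum of C(6,k) for even k = 1 + 15 + 15 + 1 = 32
Result = 32


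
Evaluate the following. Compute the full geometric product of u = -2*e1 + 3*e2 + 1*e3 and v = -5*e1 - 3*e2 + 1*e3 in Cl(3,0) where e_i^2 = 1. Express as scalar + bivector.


In Cl(3,0): e_i^2 = 1, e_ie_j = -e_je_i for i != j.
Scalar part = u . v = (-2)*(-5) + 3*(-3) + 1*1
= 10 + (-9) + 1 = 2
e12 coeff = (-2)*(-3) - 3*(-5) = 6 - (-15) = 21
e13 coeff = (-2)*1 - 1*(-5) = -2 - (-5) = 3
e23 coeff = 3*1 - 1*(-3) = 3 - (-3) = 6
uv = 2 + 21*e12 + 3*e13 + 6*e23


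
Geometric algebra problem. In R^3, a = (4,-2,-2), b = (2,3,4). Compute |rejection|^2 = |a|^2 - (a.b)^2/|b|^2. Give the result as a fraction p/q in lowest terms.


|a|^2 = 4^2 + (-2)^2 + (-2)^2 = 24
|b|^2 = 2^2 + 3^2 + 4^2 = 29
a . b = 4*2 + (-2)*3 + (-2)*4 = -6
(a.b)^2 = (-6)^2 = 36
|rej|^2 = 24 - 36/29
= (696 - 36)/29
= 660/29
In lowest terms: 660/29


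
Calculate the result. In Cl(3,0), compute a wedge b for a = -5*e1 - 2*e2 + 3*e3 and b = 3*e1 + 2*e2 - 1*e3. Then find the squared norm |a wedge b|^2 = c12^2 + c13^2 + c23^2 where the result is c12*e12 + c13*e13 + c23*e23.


a wedge b = (a1*b2 - a2*b1)*e12 + (a1*b3 - a3*b1)*e13 + (a2*b3 - a3*b2)*e23
e12 coeff: (-5)*2 - (-2)*3 = -10 - (-6) = -4
e13 coeff: (-5)*(-1) - 3*3 = 5 - 9 = -4
e23 coeff: (-2)*(-1) - 3*2 = 2 - 6 = -4
|a wedge b|^2 = (-4)^2 + (-4)^2 + (-4)^2
= 16 + 16 + 16
= 48


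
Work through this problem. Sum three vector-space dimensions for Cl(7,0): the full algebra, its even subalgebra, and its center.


n = 7 + 0 = 7
Total dim = 2^7 = 128
Even subalgebra dim = 2^6 = 64
n is odd, so center dim = 2
Sum = 128 + 64 + 2 = 194


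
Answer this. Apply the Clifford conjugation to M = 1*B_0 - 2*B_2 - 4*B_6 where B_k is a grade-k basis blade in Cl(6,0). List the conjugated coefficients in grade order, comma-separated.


Clifford conjugate sign for grade k: (-1)^(k(k+1)/2)
Grade 0: (-1)^(0*1/2) = (-1)^0 = 1, coeff 1 -> 1
Grade 2: (-1)^(2*3/2) = (-1)^3 = -1, coeff -2 -> 2
Grade 6: (-1)^(6*7/2) = (-1)^21 = -1, coeff -4 -> 4
Conjugated coefficients: 1, 2, 4


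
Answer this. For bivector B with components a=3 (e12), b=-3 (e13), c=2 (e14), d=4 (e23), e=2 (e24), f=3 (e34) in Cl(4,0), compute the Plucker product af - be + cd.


Plucker relation: af - be + cd
a*f = 3*3 = 9
b*e = (-3)*2 = -6
c*d = 2*4 = 8
af - be + cd = 9 - (-6) + 8
= 23


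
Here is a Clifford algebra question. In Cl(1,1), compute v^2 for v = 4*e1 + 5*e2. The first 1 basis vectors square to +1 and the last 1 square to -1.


v^2 = sum of c_i^2 * e_i^2
Positive signature terms (e_i^2 = +1): 4^2 = 16
Negative signature terms (e_j^2 = -1): 5^2 = 25
v^2 = 16 - 25 = -9


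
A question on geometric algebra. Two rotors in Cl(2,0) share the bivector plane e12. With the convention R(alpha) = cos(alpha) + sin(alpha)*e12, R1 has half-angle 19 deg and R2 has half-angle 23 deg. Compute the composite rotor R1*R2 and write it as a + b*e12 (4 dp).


Same-plane rotors commute and their half-angles add:
R1*R2 = cos(a1 + a2) + sin(a1 + a2)*e12.
a1 + a2 = 19 + 23 = 42 deg
cos(42 deg) = 0.7431
sin(42 deg) = 0.6691
R1*R2 = 0.7431 + 0.6691*e12


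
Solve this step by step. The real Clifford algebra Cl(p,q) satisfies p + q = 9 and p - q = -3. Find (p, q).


We need p + q = 9 and p - q = -3.
Adding: 2p = 9 + (-3) = 6, so p = 3.
Then q = 9 - 3 = 6.
(p, q) = (3, 6)


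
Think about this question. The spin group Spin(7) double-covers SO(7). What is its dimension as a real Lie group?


Spin(n) double-covers SO(n); both have Lie algebra so(n) of dimension n(n-1)/2.
n = 7
n(n-1) = 7 * 6 = 42
dim Spin(7) = 42/2 = 21


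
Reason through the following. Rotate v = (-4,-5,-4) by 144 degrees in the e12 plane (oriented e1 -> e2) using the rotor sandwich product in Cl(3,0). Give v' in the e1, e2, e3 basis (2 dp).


Rotor R = cos(72deg) - sin(72deg)*e12
Rotation angle theta = 2 * 72 = 144 degrees in the e12 plane (e1 -> e2).
The component perpendicular to the plane (e3) is invariant: v'_3 = v3 = -4.00
cos(144deg) = -0.8090, sin(144deg) = 0.5878
v'_1 = v1*cos(theta) - v2*sin(theta) = -4*(-0.8090) - (-5)*0.5878 = 6.17
v'_2 = v1*sin(theta) + v2*cos(theta) = -4*0.5878 + (-5)*(-0.8090) = 1.69
v' = 6.17*e1 + 1.69*e2 - 4.00*e3


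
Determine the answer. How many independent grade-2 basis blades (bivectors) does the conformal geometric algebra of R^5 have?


The conformal model of R^5 uses Cl(6,1) with m = 5 + 2 = 7 generators.
Number of grade-2 blades = C(m, 2) = C(7, 2)
= 7*6/2 = 21


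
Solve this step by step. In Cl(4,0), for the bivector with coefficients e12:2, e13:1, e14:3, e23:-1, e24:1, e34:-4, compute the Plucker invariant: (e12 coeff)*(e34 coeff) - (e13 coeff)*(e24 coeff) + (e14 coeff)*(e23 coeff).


Plucker relation: af - be + cd
a*f = 2*(-4) = -8
b*e = 1*1 = 1
c*d = 3*(-1) = -3
af - be + cd = -8 - 1 + (-3)
= -12


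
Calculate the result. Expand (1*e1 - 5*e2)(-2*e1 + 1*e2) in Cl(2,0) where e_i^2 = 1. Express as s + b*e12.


Expand: (1*e1 - 5*e2)(-2*e1 + 1*e2)
= 1*(-2)*e1e1 + 1*1*e1e2 + (-5)*(-2)*e2e1 + (-5)*1*e2e2
Using e1^2 = e2^2 = 1, e2e1 = -e1e2:
Scalar part s = 1*(-2) + (-5)*1 = -2 + (-5) = -7
Bivector part b = 1*1 - (-5)*(-2) = 1 - 10 = -9
uv = -7 - 9*e12


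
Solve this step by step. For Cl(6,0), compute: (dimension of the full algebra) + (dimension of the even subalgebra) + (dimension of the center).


n = 6 + 0 = 6
Total dim = 2^6 = 64
Even subalgebra dim = 2^5 = 32
n is even, so center dim = 1
Sum = 64 + 32 + 1 = 97


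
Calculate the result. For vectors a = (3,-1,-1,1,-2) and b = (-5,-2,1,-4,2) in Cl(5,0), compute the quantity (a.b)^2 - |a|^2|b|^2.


a . b = 3*(-5) + (-1)*(-2) + (-1)*1 + 1*(-4) + (-2)*2
= -15 + 2 + (-1) + (-4) + (-4) = -22
|a|^2 = 3^2 + (-1)^2 + (-1)^2 + 1^2 + (-2)^2 = 16
|b|^2 = (-5)^2 + (-2)^2 + 1^2 + (-4)^2 + 2^2 = 50
(a.b)^2 = (-22)^2 = 484
|a|^2 * |b|^2 = 16 * 50 = 800
Result = 484 - 800 = -316


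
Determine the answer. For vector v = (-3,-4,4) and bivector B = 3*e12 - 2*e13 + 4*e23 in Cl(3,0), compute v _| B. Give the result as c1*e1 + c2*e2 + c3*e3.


Left contraction v _| B = <vB>_1 (grade-1 part of the geometric product vB).
Using e1_|e12 = e2, e2_|e12 = -e1, e1_|e13 = e3, e3_|e13 = -e1, e2_|e23 = e3, e3_|e23 = -e2:
e1 coeff: -v2*b12 - v3*b13 = -(-4)*(3) - (4)*(-2) = 20
e2 coeff: v1*b12 - v3*b23 = (-3)*(3) - (4)*(4) = -25
e3 coeff: v1*b13 + v2*b23 = (-3)*(-2) + (-4)*(4) = -10
v _| B = 20*e1 - 25*e2 - 10*e3


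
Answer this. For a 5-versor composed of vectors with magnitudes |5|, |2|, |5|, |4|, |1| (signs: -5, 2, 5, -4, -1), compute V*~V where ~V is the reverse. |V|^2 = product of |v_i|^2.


Each vector v_i has |v_i|^2 = s_i^2
Squared scales: (-5)^2 = 25, 2^2 = 4, 5^2 = 25, (-4)^2 = 16, (-1)^2 = 1
|V|^2 = 25 * 4 * 25 * 16 * 1
= 40000


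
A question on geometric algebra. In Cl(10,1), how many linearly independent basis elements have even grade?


Even subalgebra dimension = 2^(n-1)
n = 10 + 1 = 11
2^(11 - 1) = 2^10 = 1024
Verification: sum of C(11,k) for even k = 1 + 55 + 330 + 462 + 165 + 11 = 1024
Result = 1024


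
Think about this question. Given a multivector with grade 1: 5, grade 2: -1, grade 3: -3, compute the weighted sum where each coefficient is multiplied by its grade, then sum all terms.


Grade-weighted sum = sum of grade_k * coefficient_k
1*5 = 5
2*(-1) = -2
3*(-3) = -9
Total = 5 + (-2) + (-9) = -6


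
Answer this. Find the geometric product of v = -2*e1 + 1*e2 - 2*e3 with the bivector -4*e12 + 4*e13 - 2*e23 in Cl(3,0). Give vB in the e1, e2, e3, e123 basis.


vB has grade-1 (vector) and grade-3 (trivector) parts: vB = (v _| B) + (v ^ B).
Vector part <vB>_1:
  e1: -v2*b12 - v3*b13 = -(1)*(-4) - (-2)*(4) = 12
  e2: v1*b12 - v3*b23 = (-2)*(-4) - (-2)*(-2) = 4
  e3: v1*b13 + v2*b23 = (-2)*(4) + (1)*(-2) = -10
Trivector part <vB>_3:
  e123: v1*b23 - v2*b13 + v3*b12 = (-2)*(-2) - (1)*(4) + (-2)*(-4) = 8
vB = 12*e1 + 4*e2 - 10*e3 + 8*e123


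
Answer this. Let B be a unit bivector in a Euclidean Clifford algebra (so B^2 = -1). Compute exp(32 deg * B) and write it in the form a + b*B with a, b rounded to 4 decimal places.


For a unit bivector B with B^2 = -1, the exponential series gives
e^(theta*B) = cos(theta) + sin(theta)*B (the GA analogue of Euler's formula).
theta = 32 degrees = 0.558505 rad
cos(32 deg) = 0.8480
sin(32 deg) = 0.5299
exp(theta*B) = 0.8480 + 0.5299*B


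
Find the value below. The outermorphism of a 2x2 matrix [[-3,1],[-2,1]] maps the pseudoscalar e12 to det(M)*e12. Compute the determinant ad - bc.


The outermorphism of a linear map f sends e1^e2 to f(e1)^f(e2).
f(e1) = -3*e1 - 2*e2
f(e2) = 1*e1 + 1*e2
f(e1) ^ f(e2) = (-3*e1 - 2*e2) ^ (1*e1 + 1*e2)
= (-3)*1*e12 + (-2)*1*e21
= (-3 - (-2))*e12
= -1*e12
Coefficient = -1


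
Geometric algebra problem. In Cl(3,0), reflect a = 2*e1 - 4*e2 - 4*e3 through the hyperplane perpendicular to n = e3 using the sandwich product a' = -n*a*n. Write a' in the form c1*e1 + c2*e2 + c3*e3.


Reflection formula: a' = -n*a*n, with n = e3 (unit vector, n^2 = 1).
For reflection through hyperplane perp to e3:
The component along e3 flips sign, others stay.
a = (2, -4, -4)
a' = (2, -4, 4)
a' = 2*e1 - 4*e2 + 4*e3
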